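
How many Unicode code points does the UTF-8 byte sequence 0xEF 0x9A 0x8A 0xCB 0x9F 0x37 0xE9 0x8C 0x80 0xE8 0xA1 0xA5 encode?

5

Byte at offset 0: 0xEF = 11101111 → 3-byte char (#1). Advance 3.
Byte at offset 3: 0xCB = 11001011 → 2-byte char (#2). Advance 2.
Byte at offset 5: 0x37 = 00110111 → 1-byte char (#3). Advance 1.
Byte at offset 6: 0xE9 = 11101001 → 3-byte char (#4). Advance 3.
Byte at offset 9: 0xE8 = 11101000 → 3-byte char (#5). Advance 3.
Reached end at offset 12 after 5 code points.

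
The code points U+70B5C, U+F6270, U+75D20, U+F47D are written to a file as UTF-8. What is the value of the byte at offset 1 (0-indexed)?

U+70B5C → 4-byte form F1 B0 AD 9C at offsets 0–3.
Offset 1 falls in char 1's range; it's byte 2 of F1 B0 AD 9C = 0xB0.

0xB0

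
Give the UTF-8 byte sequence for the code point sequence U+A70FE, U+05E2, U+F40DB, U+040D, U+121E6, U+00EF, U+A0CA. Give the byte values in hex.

U+A70FE: 4-byte form → F2 A7 83 BE.
U+05E2: 2-byte form → D7 A2.
U+F40DB: 4-byte form → F3 B4 83 9B.
U+040D: 2-byte form → D0 8D.
U+121E6: 4-byte form → F0 92 87 A6.
U+00EF: 2-byte form → C3 AF.
U+A0CA: 3-byte form → EA 83 8A.
Concatenated (21 bytes): F2 A7 83 BE D7 A2 F3 B4 83 9B D0 8D F0 92 87 A6 C3 AF EA 83 8A.

F2 A7 83 BE D7 A2 F3 B4 83 9B D0 8D F0 92 87 A6 C3 AF EA 83 8A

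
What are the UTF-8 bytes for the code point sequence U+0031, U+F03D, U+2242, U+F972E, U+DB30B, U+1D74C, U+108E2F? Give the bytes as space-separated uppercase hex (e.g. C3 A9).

31 EF 80 BD E2 89 82 F3 B9 9C AE F3 9B 8C 8B F0 9D 9D 8C F4 88 B8 AF

U+0031: 1-byte form → 31.
U+F03D: 3-byte form → EF 80 BD.
U+2242: 3-byte form → E2 89 82.
U+F972E: 4-byte form → F3 B9 9C AE.
U+DB30B: 4-byte form → F3 9B 8C 8B.
U+1D74C: 4-byte form → F0 9D 9D 8C.
U+108E2F: 4-byte form → F4 88 B8 AF.
Concatenated (23 bytes): 31 EF 80 BD E2 89 82 F3 B9 9C AE F3 9B 8C 8B F0 9D 9D 8C F4 88 B8 AF.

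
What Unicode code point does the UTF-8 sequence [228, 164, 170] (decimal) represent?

U+492A

Leading byte 0xE4 = 11100100 matches 1110xxxx → 3-byte sequence.
Byte 1: 0xE4 = 11100100, payload 0100 (4 bits).
Byte 2: 0xA4 = 10100100 (10xxxxxx ✓), payload 100100.
Byte 3: 0xAA = 10101010 (10xxxxxx ✓), payload 101010.
Concatenate: 0100100100101010 = 0x492A (16 bits → U+492A).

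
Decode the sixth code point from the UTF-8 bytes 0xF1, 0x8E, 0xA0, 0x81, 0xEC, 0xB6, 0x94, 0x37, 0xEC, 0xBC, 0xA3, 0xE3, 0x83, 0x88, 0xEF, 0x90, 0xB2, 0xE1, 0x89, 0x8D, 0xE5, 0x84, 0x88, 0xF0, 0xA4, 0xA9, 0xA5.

U+F432

Offset 0: leading byte 0xF1 = 11110001 → 4-byte char #1 = F1 8E A0 81.
Offset 4: leading byte 0xEC = 11101100 → 3-byte char #2 = EC B6 94.
Offset 7: leading byte 0x37 = 00110111 → 1-byte char #3 = 37.
Offset 8: leading byte 0xEC = 11101100 → 3-byte char #4 = EC BC A3.
Offset 11: leading byte 0xE3 = 11100011 → 3-byte char #5 = E3 83 88.
Offset 14: leading byte 0xEF = 11101111 → 3-byte char #6 = EF 90 B2.
Leading byte 0xEF = 11101111 matches 1110xxxx → 3-byte sequence.
Byte 1: 0xEF = 11101111, payload 1111 (4 bits).
Byte 2: 0x90 = 10010000 (10xxxxxx ✓), payload 010000.
Byte 3: 0xB2 = 10110010 (10xxxxxx ✓), payload 110010.
Concatenate: 1111010000110010 = 0xF432 (16 bits → U+F432).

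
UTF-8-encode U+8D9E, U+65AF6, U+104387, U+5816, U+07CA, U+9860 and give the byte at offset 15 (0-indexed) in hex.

U+8D9E → 3-byte form E8 B6 9E at offsets 0–2.
U+65AF6 → 4-byte form F1 A5 AB B6 at offsets 3–6.
U+104387 → 4-byte form F4 84 8E 87 at offsets 7–10.
U+5816 → 3-byte form E5 A0 96 at offsets 11–13.
U+07CA → 2-byte form DF 8A at offsets 14–15.
Offset 15 falls in char 5's range; it's byte 2 of DF 8A = 0x8A.

0x8A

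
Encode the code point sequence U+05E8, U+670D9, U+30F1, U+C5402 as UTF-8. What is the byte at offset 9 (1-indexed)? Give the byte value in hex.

1-indexed offset 9 is 0-indexed offset 8.
U+05E8 → 2-byte form D7 A8 at offsets 0–1.
U+670D9 → 4-byte form F1 A7 83 99 at offsets 2–5.
U+30F1 → 3-byte form E3 83 B1 at offsets 6–8.
Offset 8 falls in char 3's range; it's byte 3 of E3 83 B1 = 0xB1.

0xB1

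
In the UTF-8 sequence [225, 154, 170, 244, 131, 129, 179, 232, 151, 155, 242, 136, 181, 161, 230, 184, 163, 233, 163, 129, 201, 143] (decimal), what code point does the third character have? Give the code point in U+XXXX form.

Offset 0: leading byte 0xE1 = 11100001 → 3-byte char #1 = E1 9A AA.
Offset 3: leading byte 0xF4 = 11110100 → 4-byte char #2 = F4 83 81 B3.
Offset 7: leading byte 0xE8 = 11101000 → 3-byte char #3 = E8 97 9B.
Leading byte 0xE8 = 11101000 matches 1110xxxx → 3-byte sequence.
Byte 1: 0xE8 = 11101000, payload 1000 (4 bits).
Byte 2: 0x97 = 10010111 (10xxxxxx ✓), payload 010111.
Byte 3: 0x9B = 10011011 (10xxxxxx ✓), payload 011011.
Concatenate: 1000010111011011 = 0x85DB (16 bits → U+85DB).

U+85DB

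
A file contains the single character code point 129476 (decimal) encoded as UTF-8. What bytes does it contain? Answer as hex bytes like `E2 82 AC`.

F0 9F A7 84

U+1F9C4 = 0x1F9C4 = 129476 decimal. In range U+10000–U+10FFFF → 4-byte form: 11110xxx 10xxxxxx 10xxxxxx 10xxxxxx.
Binary (21 bits): 000011111100111000100.
Split 3+6+6+6: 000 | 011111 | 100111 | 000100.
Byte 1: 11110000 = 0xF0.
Byte 2: 10011111 = 0x9F.
Byte 3: 10100111 = 0xA7.
Byte 4: 10000100 = 0x84.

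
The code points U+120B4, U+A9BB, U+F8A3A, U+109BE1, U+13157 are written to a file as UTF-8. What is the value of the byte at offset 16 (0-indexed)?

0x93

U+120B4 → 4-byte form F0 92 82 B4 at offsets 0–3.
U+A9BB → 3-byte form EA A6 BB at offsets 4–6.
U+F8A3A → 4-byte form F3 B8 A8 BA at offsets 7–10.
U+109BE1 → 4-byte form F4 89 AF A1 at offsets 11–14.
U+13157 → 4-byte form F0 93 85 97 at offsets 15–18.
Offset 16 falls in char 5's range; it's byte 2 of F0 93 85 97 = 0x93.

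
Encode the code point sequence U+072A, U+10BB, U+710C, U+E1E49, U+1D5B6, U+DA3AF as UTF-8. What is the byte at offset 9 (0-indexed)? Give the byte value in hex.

U+072A → 2-byte form DC AA at offsets 0–1.
U+10BB → 3-byte form E1 82 BB at offsets 2–4.
U+710C → 3-byte form E7 84 8C at offsets 5–7.
U+E1E49 → 4-byte form F3 A1 B9 89 at offsets 8–11.
Offset 9 falls in char 4's range; it's byte 2 of F3 A1 B9 89 = 0xA1.

0xA1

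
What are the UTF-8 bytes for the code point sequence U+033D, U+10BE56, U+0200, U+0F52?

CC BD F4 8B B9 96 C8 80 E0 BD 92

U+033D: 2-byte form → CC BD.
U+10BE56: 4-byte form → F4 8B B9 96.
U+0200: 2-byte form → C8 80.
U+0F52: 3-byte form → E0 BD 92.
Concatenated (11 bytes): CC BD F4 8B B9 96 C8 80 E0 BD 92.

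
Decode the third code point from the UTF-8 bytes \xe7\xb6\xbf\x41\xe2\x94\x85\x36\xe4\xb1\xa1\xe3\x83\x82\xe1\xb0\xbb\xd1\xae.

U+2505

Offset 0: leading byte 0xE7 = 11100111 → 3-byte char #1 = E7 B6 BF.
Offset 3: leading byte 0x41 = 01000001 → 1-byte char #2 = 41.
Offset 4: leading byte 0xE2 = 11100010 → 3-byte char #3 = E2 94 85.
Leading byte 0xE2 = 11100010 matches 1110xxxx → 3-byte sequence.
Byte 1: 0xE2 = 11100010, payload 0010 (4 bits).
Byte 2: 0x94 = 10010100 (10xxxxxx ✓), payload 010100.
Byte 3: 0x85 = 10000101 (10xxxxxx ✓), payload 000101.
Concatenate: 0010010100000101 = 0x2505 (16 bits → U+2505).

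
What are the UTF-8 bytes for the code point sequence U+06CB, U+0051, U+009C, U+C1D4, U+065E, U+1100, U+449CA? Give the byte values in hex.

DB 8B 51 C2 9C EC 87 94 D9 9E E1 84 80 F1 84 A7 8A

U+06CB: 2-byte form → DB 8B.
U+0051: 1-byte form → 51.
U+009C: 2-byte form → C2 9C.
U+C1D4: 3-byte form → EC 87 94.
U+065E: 2-byte form → D9 9E.
U+1100: 3-byte form → E1 84 80.
U+449CA: 4-byte form → F1 84 A7 8A.
Concatenated (17 bytes): DB 8B 51 C2 9C EC 87 94 D9 9E E1 84 80 F1 84 A7 8A.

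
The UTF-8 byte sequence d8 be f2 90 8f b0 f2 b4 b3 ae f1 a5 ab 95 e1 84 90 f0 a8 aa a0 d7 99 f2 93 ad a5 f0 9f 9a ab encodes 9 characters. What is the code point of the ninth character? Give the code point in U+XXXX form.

U+1F6AB

Offset 0: leading byte 0xD8 = 11011000 → 2-byte char #1 = D8 BE.
Offset 2: leading byte 0xF2 = 11110010 → 4-byte char #2 = F2 90 8F B0.
Offset 6: leading byte 0xF2 = 11110010 → 4-byte char #3 = F2 B4 B3 AE.
Offset 10: leading byte 0xF1 = 11110001 → 4-byte char #4 = F1 A5 AB 95.
Offset 14: leading byte 0xE1 = 11100001 → 3-byte char #5 = E1 84 90.
Offset 17: leading byte 0xF0 = 11110000 → 4-byte char #6 = F0 A8 AA A0.
Offset 21: leading byte 0xD7 = 11010111 → 2-byte char #7 = D7 99.
Offset 23: leading byte 0xF2 = 11110010 → 4-byte char #8 = F2 93 AD A5.
Offset 27: leading byte 0xF0 = 11110000 → 4-byte char #9 = F0 9F 9A AB.
Leading byte 0xF0 = 11110000 matches 11110xxx → 4-byte sequence.
Byte 1: 0xF0 = 11110000, payload 000 (3 bits).
Byte 2: 0x9F = 10011111 (10xxxxxx ✓), payload 011111.
Byte 3: 0x9A = 10011010 (10xxxxxx ✓), payload 011010.
Byte 4: 0xAB = 10101011 (10xxxxxx ✓), payload 101011.
Concatenate: 000011111011010101011 = 0x1F6AB (21 bits → U+1F6AB).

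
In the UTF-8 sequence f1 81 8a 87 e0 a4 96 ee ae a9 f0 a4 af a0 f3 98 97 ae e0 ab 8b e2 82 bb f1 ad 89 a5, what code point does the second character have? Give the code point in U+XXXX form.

Offset 0: leading byte 0xF1 = 11110001 → 4-byte char #1 = F1 81 8A 87.
Offset 4: leading byte 0xE0 = 11100000 → 3-byte char #2 = E0 A4 96.
Leading byte 0xE0 = 11100000 matches 1110xxxx → 3-byte sequence.
Byte 1: 0xE0 = 11100000, payload 0000 (4 bits).
Byte 2: 0xA4 = 10100100 (10xxxxxx ✓), payload 100100.
Byte 3: 0x96 = 10010110 (10xxxxxx ✓), payload 010110.
Concatenate: 0000100100010110 = 0x916 (16 bits → U+0916).

U+0916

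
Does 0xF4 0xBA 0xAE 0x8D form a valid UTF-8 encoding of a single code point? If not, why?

Leading byte 0xF4 = 11110100 → 4-byte form.
Payload = 0x13AB8D, which exceeds U+10FFFF, the maximum Unicode code point. (Leading bytes F5–FF, or F4 followed by ≥ 0x90, are invalid.)

invalid (encodes a value above U+10FFFF)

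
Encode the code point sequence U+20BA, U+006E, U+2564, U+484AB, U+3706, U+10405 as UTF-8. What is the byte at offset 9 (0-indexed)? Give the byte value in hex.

U+20BA → 3-byte form E2 82 BA at offsets 0–2.
U+006E → 1-byte form 6E at offsets 3–3.
U+2564 → 3-byte form E2 95 A4 at offsets 4–6.
U+484AB → 4-byte form F1 88 92 AB at offsets 7–10.
Offset 9 falls in char 4's range; it's byte 3 of F1 88 92 AB = 0x92.

0x92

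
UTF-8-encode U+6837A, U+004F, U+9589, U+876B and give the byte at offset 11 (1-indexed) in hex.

1-indexed offset 11 is 0-indexed offset 10.
U+6837A → 4-byte form F1 A8 8D BA at offsets 0–3.
U+004F → 1-byte form 4F at offsets 4–4.
U+9589 → 3-byte form E9 96 89 at offsets 5–7.
U+876B → 3-byte form E8 9D AB at offsets 8–10.
Offset 10 falls in char 4's range; it's byte 3 of E8 9D AB = 0xAB.

0xAB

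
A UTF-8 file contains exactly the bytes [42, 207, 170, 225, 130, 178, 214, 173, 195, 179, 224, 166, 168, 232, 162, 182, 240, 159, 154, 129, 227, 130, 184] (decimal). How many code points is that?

9

Byte at offset 0: 0x2A = 00101010 → 1-byte char (#1). Advance 1.
Byte at offset 1: 0xCF = 11001111 → 2-byte char (#2). Advance 2.
Byte at offset 3: 0xE1 = 11100001 → 3-byte char (#3). Advance 3.
Byte at offset 6: 0xD6 = 11010110 → 2-byte char (#4). Advance 2.
Byte at offset 8: 0xC3 = 11000011 → 2-byte char (#5). Advance 2.
Byte at offset 10: 0xE0 = 11100000 → 3-byte char (#6). Advance 3.
Byte at offset 13: 0xE8 = 11101000 → 3-byte char (#7). Advance 3.
Byte at offset 16: 0xF0 = 11110000 → 4-byte char (#8). Advance 4.
Byte at offset 20: 0xE3 = 11100011 → 3-byte char (#9). Advance 3.
Reached end at offset 23 after 9 code points.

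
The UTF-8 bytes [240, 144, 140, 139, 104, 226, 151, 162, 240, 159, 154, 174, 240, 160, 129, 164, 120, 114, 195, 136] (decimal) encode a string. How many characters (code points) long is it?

8

Byte at offset 0: 0xF0 = 11110000 → 4-byte char (#1). Advance 4.
Byte at offset 4: 0x68 = 01101000 → 1-byte char (#2). Advance 1.
Byte at offset 5: 0xE2 = 11100010 → 3-byte char (#3). Advance 3.
Byte at offset 8: 0xF0 = 11110000 → 4-byte char (#4). Advance 4.
Byte at offset 12: 0xF0 = 11110000 → 4-byte char (#5). Advance 4.
Byte at offset 16: 0x78 = 01111000 → 1-byte char (#6). Advance 1.
Byte at offset 17: 0x72 = 01110010 → 1-byte char (#7). Advance 1.
Byte at offset 18: 0xC3 = 11000011 → 2-byte char (#8). Advance 2.
Reached end at offset 20 after 8 code points.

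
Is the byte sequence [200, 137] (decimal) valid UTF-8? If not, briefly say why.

Leading byte 0xC8 = 11001000 → 2-byte form.
Continuation bytes 0x89=10001001 all match 10xxxxxx.
Decoded value 0x209 is ≥ 0x80 (shortest form) and not a surrogate.

valid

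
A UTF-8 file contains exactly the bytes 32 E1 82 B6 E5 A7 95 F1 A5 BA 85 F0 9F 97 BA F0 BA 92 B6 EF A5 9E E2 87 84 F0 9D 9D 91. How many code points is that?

Byte at offset 0: 0x32 = 00110010 → 1-byte char (#1). Advance 1.
Byte at offset 1: 0xE1 = 11100001 → 3-byte char (#2). Advance 3.
Byte at offset 4: 0xE5 = 11100101 → 3-byte char (#3). Advance 3.
Byte at offset 7: 0xF1 = 11110001 → 4-byte char (#4). Advance 4.
Byte at offset 11: 0xF0 = 11110000 → 4-byte char (#5). Advance 4.
Byte at offset 15: 0xF0 = 11110000 → 4-byte char (#6). Advance 4.
Byte at offset 19: 0xEF = 11101111 → 3-byte char (#7). Advance 3.
Byte at offset 22: 0xE2 = 11100010 → 3-byte char (#8). Advance 3.
Byte at offset 25: 0xF0 = 11110000 → 4-byte char (#9). Advance 4.
Reached end at offset 29 after 9 code points.

9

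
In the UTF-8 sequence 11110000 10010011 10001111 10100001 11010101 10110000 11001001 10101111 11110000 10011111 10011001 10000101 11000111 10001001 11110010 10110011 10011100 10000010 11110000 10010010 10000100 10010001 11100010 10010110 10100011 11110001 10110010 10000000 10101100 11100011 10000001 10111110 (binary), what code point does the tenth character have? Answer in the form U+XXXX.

U+307E

Offset 0: leading byte 0xF0 = 11110000 → 4-byte char #1 = F0 93 8F A1.
Offset 4: leading byte 0xD5 = 11010101 → 2-byte char #2 = D5 B0.
Offset 6: leading byte 0xC9 = 11001001 → 2-byte char #3 = C9 AF.
Offset 8: leading byte 0xF0 = 11110000 → 4-byte char #4 = F0 9F 99 85.
Offset 12: leading byte 0xC7 = 11000111 → 2-byte char #5 = C7 89.
Offset 14: leading byte 0xF2 = 11110010 → 4-byte char #6 = F2 B3 9C 82.
Offset 18: leading byte 0xF0 = 11110000 → 4-byte char #7 = F0 92 84 91.
Offset 22: leading byte 0xE2 = 11100010 → 3-byte char #8 = E2 96 A3.
Offset 25: leading byte 0xF1 = 11110001 → 4-byte char #9 = F1 B2 80 AC.
Offset 29: leading byte 0xE3 = 11100011 → 3-byte char #10 = E3 81 BE.
Leading byte 0xE3 = 11100011 matches 1110xxxx → 3-byte sequence.
Byte 1: 0xE3 = 11100011, payload 0011 (4 bits).
Byte 2: 0x81 = 10000001 (10xxxxxx ✓), payload 000001.
Byte 3: 0xBE = 10111110 (10xxxxxx ✓), payload 111110.
Concatenate: 0011000001111110 = 0x307E (16 bits → U+307E).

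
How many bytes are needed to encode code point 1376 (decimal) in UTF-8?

2

U+0560 = 0x560. UTF-8 uses 1 byte below 0x80, 2 below 0x800, 3 below 0x10000, 4 up to 0x10FFFF. 0x560 is in U+0080–U+07FF → 2 bytes.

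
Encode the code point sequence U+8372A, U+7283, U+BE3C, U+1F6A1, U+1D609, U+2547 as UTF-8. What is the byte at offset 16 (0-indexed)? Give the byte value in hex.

0x98

U+8372A → 4-byte form F2 83 9C AA at offsets 0–3.
U+7283 → 3-byte form E7 8A 83 at offsets 4–6.
U+BE3C → 3-byte form EB B8 BC at offsets 7–9.
U+1F6A1 → 4-byte form F0 9F 9A A1 at offsets 10–13.
U+1D609 → 4-byte form F0 9D 98 89 at offsets 14–17.
Offset 16 falls in char 5's range; it's byte 3 of F0 9D 98 89 = 0x98.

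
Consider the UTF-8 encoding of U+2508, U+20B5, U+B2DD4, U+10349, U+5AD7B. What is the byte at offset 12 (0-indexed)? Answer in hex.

0x8D

U+2508 → 3-byte form E2 94 88 at offsets 0–2.
U+20B5 → 3-byte form E2 82 B5 at offsets 3–5.
U+B2DD4 → 4-byte form F2 B2 B7 94 at offsets 6–9.
U+10349 → 4-byte form F0 90 8D 89 at offsets 10–13.
Offset 12 falls in char 4's range; it's byte 3 of F0 90 8D 89 = 0x8D.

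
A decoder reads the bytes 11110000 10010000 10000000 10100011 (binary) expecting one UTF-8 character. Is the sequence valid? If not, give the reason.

Leading byte 0xF0 = 11110000 → 4-byte form.
Continuation bytes 0x90=10010000, 0x80=10000000, 0xA3=10100011 all match 10xxxxxx.
Decoded value 0x10023 is ≥ 0x10000 (shortest form) and not a surrogate.

valid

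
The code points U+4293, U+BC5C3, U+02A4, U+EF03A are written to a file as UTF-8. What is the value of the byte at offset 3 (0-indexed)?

U+4293 → 3-byte form E4 8A 93 at offsets 0–2.
U+BC5C3 → 4-byte form F2 BC 97 83 at offsets 3–6.
Offset 3 falls in char 2's range; it's byte 1 of F2 BC 97 83 = 0xF2.

0xF2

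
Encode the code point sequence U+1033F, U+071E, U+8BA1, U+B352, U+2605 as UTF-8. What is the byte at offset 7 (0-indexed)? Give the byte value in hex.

0xAE

U+1033F → 4-byte form F0 90 8C BF at offsets 0–3.
U+071E → 2-byte form DC 9E at offsets 4–5.
U+8BA1 → 3-byte form E8 AE A1 at offsets 6–8.
Offset 7 falls in char 3's range; it's byte 2 of E8 AE A1 = 0xAE.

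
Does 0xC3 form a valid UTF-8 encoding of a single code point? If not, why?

invalid (sequence truncated)

Leading byte 0xC3 = 11000011 → 2-byte form, but only 1 byte is present.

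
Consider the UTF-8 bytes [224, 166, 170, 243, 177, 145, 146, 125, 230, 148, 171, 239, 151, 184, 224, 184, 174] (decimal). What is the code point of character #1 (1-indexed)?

Offset 0: leading byte 0xE0 = 11100000 → 3-byte char #1 = E0 A6 AA.
Leading byte 0xE0 = 11100000 matches 1110xxxx → 3-byte sequence.
Byte 1: 0xE0 = 11100000, payload 0000 (4 bits).
Byte 2: 0xA6 = 10100110 (10xxxxxx ✓), payload 100110.
Byte 3: 0xAA = 10101010 (10xxxxxx ✓), payload 101010.
Concatenate: 0000100110101010 = 0x9AA (16 bits → U+09AA).

U+09AA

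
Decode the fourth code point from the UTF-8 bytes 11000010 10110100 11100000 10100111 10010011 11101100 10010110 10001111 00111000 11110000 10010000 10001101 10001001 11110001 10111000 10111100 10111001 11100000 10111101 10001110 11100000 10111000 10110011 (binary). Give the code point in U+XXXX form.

Offset 0: leading byte 0xC2 = 11000010 → 2-byte char #1 = C2 B4.
Offset 2: leading byte 0xE0 = 11100000 → 3-byte char #2 = E0 A7 93.
Offset 5: leading byte 0xEC = 11101100 → 3-byte char #3 = EC 96 8F.
Offset 8: leading byte 0x38 = 00111000 → 1-byte char #4 = 38.
Leading byte 0x38 = 00111000 matches 0xxxxxxx → 1-byte sequence.
Byte 1: 0x38 = 00111000, payload 0111000 (7 bits).
Concatenate: 0111000 = 0x38 (7 bits → U+0038).

U+0038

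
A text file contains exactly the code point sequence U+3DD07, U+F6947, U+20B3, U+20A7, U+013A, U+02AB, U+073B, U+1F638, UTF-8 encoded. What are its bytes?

F0 BD B4 87 F3 B6 A5 87 E2 82 B3 E2 82 A7 C4 BA CA AB DC BB F0 9F 98 B8

U+3DD07: 4-byte form → F0 BD B4 87.
U+F6947: 4-byte form → F3 B6 A5 87.
U+20B3: 3-byte form → E2 82 B3.
U+20A7: 3-byte form → E2 82 A7.
U+013A: 2-byte form → C4 BA.
U+02AB: 2-byte form → CA AB.
U+073B: 2-byte form → DC BB.
U+1F638: 4-byte form → F0 9F 98 B8.
Concatenated (24 bytes): F0 BD B4 87 F3 B6 A5 87 E2 82 B3 E2 82 A7 C4 BA CA AB DC BB F0 9F 98 B8.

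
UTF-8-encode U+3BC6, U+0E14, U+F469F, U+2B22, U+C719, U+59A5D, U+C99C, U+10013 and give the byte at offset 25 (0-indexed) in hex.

0x80

U+3BC6 → 3-byte form E3 AF 86 at offsets 0–2.
U+0E14 → 3-byte form E0 B8 94 at offsets 3–5.
U+F469F → 4-byte form F3 B4 9A 9F at offsets 6–9.
U+2B22 → 3-byte form E2 AC A2 at offsets 10–12.
U+C719 → 3-byte form EC 9C 99 at offsets 13–15.
U+59A5D → 4-byte form F1 99 A9 9D at offsets 16–19.
U+C99C → 3-byte form EC A6 9C at offsets 20–22.
U+10013 → 4-byte form F0 90 80 93 at offsets 23–26.
Offset 25 falls in char 8's range; it's byte 3 of F0 90 80 93 = 0x80.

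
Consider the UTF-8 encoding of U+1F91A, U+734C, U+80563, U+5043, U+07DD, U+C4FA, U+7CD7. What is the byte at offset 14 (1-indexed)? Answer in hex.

1-indexed offset 14 is 0-indexed offset 13.
U+1F91A → 4-byte form F0 9F A4 9A at offsets 0–3.
U+734C → 3-byte form E7 8D 8C at offsets 4–6.
U+80563 → 4-byte form F2 80 95 A3 at offsets 7–10.
U+5043 → 3-byte form E5 81 83 at offsets 11–13.
Offset 13 falls in char 4's range; it's byte 3 of E5 81 83 = 0x83.

0x83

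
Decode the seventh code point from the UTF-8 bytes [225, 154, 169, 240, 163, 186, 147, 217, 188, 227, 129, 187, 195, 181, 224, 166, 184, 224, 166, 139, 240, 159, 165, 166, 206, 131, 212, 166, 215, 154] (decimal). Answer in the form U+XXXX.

Offset 0: leading byte 0xE1 = 11100001 → 3-byte char #1 = E1 9A A9.
Offset 3: leading byte 0xF0 = 11110000 → 4-byte char #2 = F0 A3 BA 93.
Offset 7: leading byte 0xD9 = 11011001 → 2-byte char #3 = D9 BC.
Offset 9: leading byte 0xE3 = 11100011 → 3-byte char #4 = E3 81 BB.
Offset 12: leading byte 0xC3 = 11000011 → 2-byte char #5 = C3 B5.
Offset 14: leading byte 0xE0 = 11100000 → 3-byte char #6 = E0 A6 B8.
Offset 17: leading byte 0xE0 = 11100000 → 3-byte char #7 = E0 A6 8B.
Leading byte 0xE0 = 11100000 matches 1110xxxx → 3-byte sequence.
Byte 1: 0xE0 = 11100000, payload 0000 (4 bits).
Byte 2: 0xA6 = 10100110 (10xxxxxx ✓), payload 100110.
Byte 3: 0x8B = 10001011 (10xxxxxx ✓), payload 001011.
Concatenate: 0000100110001011 = 0x98B (16 bits → U+098B).

U+098B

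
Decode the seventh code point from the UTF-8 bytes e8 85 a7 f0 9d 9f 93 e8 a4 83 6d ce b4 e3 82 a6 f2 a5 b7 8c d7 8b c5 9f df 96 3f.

U+A5DCC

Offset 0: leading byte 0xE8 = 11101000 → 3-byte char #1 = E8 85 A7.
Offset 3: leading byte 0xF0 = 11110000 → 4-byte char #2 = F0 9D 9F 93.
Offset 7: leading byte 0xE8 = 11101000 → 3-byte char #3 = E8 A4 83.
Offset 10: leading byte 0x6D = 01101101 → 1-byte char #4 = 6D.
Offset 11: leading byte 0xCE = 11001110 → 2-byte char #5 = CE B4.
Offset 13: leading byte 0xE3 = 11100011 → 3-byte char #6 = E3 82 A6.
Offset 16: leading byte 0xF2 = 11110010 → 4-byte char #7 = F2 A5 B7 8C.
Leading byte 0xF2 = 11110010 matches 11110xxx → 4-byte sequence.
Byte 1: 0xF2 = 11110010, payload 010 (3 bits).
Byte 2: 0xA5 = 10100101 (10xxxxxx ✓), payload 100101.
Byte 3: 0xB7 = 10110111 (10xxxxxx ✓), payload 110111.
Byte 4: 0x8C = 10001100 (10xxxxxx ✓), payload 001100.
Concatenate: 010100101110111001100 = 0xA5DCC (21 bits → U+A5DCC).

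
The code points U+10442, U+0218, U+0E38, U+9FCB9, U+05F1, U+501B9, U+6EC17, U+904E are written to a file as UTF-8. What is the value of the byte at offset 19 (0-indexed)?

0xF1

U+10442 → 4-byte form F0 90 91 82 at offsets 0–3.
U+0218 → 2-byte form C8 98 at offsets 4–5.
U+0E38 → 3-byte form E0 B8 B8 at offsets 6–8.
U+9FCB9 → 4-byte form F2 9F B2 B9 at offsets 9–12.
U+05F1 → 2-byte form D7 B1 at offsets 13–14.
U+501B9 → 4-byte form F1 90 86 B9 at offsets 15–18.
U+6EC17 → 4-byte form F1 AE B0 97 at offsets 19–22.
Offset 19 falls in char 7's range; it's byte 1 of F1 AE B0 97 = 0xF1.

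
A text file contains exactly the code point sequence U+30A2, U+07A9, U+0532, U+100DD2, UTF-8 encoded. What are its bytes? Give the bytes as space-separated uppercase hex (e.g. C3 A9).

U+30A2: 3-byte form → E3 82 A2.
U+07A9: 2-byte form → DE A9.
U+0532: 2-byte form → D4 B2.
U+100DD2: 4-byte form → F4 80 B7 92.
Concatenated (11 bytes): E3 82 A2 DE A9 D4 B2 F4 80 B7 92.

E3 82 A2 DE A9 D4 B2 F4 80 B7 92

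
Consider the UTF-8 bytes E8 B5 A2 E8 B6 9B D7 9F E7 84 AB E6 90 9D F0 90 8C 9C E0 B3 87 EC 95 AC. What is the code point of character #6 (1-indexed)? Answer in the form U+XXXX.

U+1031C

Offset 0: leading byte 0xE8 = 11101000 → 3-byte char #1 = E8 B5 A2.
Offset 3: leading byte 0xE8 = 11101000 → 3-byte char #2 = E8 B6 9B.
Offset 6: leading byte 0xD7 = 11010111 → 2-byte char #3 = D7 9F.
Offset 8: leading byte 0xE7 = 11100111 → 3-byte char #4 = E7 84 AB.
Offset 11: leading byte 0xE6 = 11100110 → 3-byte char #5 = E6 90 9D.
Offset 14: leading byte 0xF0 = 11110000 → 4-byte char #6 = F0 90 8C 9C.
Leading byte 0xF0 = 11110000 matches 11110xxx → 4-byte sequence.
Byte 1: 0xF0 = 11110000, payload 000 (3 bits).
Byte 2: 0x90 = 10010000 (10xxxxxx ✓), payload 010000.
Byte 3: 0x8C = 10001100 (10xxxxxx ✓), payload 001100.
Byte 4: 0x9C = 10011100 (10xxxxxx ✓), payload 011100.
Concatenate: 000010000001100011100 = 0x1031C (21 bits → U+1031C).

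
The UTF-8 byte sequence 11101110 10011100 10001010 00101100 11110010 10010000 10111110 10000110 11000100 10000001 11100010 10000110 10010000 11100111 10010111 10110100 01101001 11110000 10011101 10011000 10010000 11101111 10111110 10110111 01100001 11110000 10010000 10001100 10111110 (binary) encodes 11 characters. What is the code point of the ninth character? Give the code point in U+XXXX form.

Offset 0: leading byte 0xEE = 11101110 → 3-byte char #1 = EE 9C 8A.
Offset 3: leading byte 0x2C = 00101100 → 1-byte char #2 = 2C.
Offset 4: leading byte 0xF2 = 11110010 → 4-byte char #3 = F2 90 BE 86.
Offset 8: leading byte 0xC4 = 11000100 → 2-byte char #4 = C4 81.
Offset 10: leading byte 0xE2 = 11100010 → 3-byte char #5 = E2 86 90.
Offset 13: leading byte 0xE7 = 11100111 → 3-byte char #6 = E7 97 B4.
Offset 16: leading byte 0x69 = 01101001 → 1-byte char #7 = 69.
Offset 17: leading byte 0xF0 = 11110000 → 4-byte char #8 = F0 9D 98 90.
Offset 21: leading byte 0xEF = 11101111 → 3-byte char #9 = EF BE B7.
Leading byte 0xEF = 11101111 matches 1110xxxx → 3-byte sequence.
Byte 1: 0xEF = 11101111, payload 1111 (4 bits).
Byte 2: 0xBE = 10111110 (10xxxxxx ✓), payload 111110.
Byte 3: 0xB7 = 10110111 (10xxxxxx ✓), payload 110111.
Concatenate: 1111111110110111 = 0xFFB7 (16 bits → U+FFB7).

U+FFB7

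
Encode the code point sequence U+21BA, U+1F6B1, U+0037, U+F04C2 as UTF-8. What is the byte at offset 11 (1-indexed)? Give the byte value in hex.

1-indexed offset 11 is 0-indexed offset 10.
U+21BA → 3-byte form E2 86 BA at offsets 0–2.
U+1F6B1 → 4-byte form F0 9F 9A B1 at offsets 3–6.
U+0037 → 1-byte form 37 at offsets 7–7.
U+F04C2 → 4-byte form F3 B0 93 82 at offsets 8–11.
Offset 10 falls in char 4's range; it's byte 3 of F3 B0 93 82 = 0x93.

0x93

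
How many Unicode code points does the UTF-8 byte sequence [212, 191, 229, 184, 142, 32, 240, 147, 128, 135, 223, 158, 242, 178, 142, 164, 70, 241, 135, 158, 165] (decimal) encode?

Byte at offset 0: 0xD4 = 11010100 → 2-byte char (#1). Advance 2.
Byte at offset 2: 0xE5 = 11100101 → 3-byte char (#2). Advance 3.
Byte at offset 5: 0x20 = 00100000 → 1-byte char (#3). Advance 1.
Byte at offset 6: 0xF0 = 11110000 → 4-byte char (#4). Advance 4.
Byte at offset 10: 0xDF = 11011111 → 2-byte char (#5). Advance 2.
Byte at offset 12: 0xF2 = 11110010 → 4-byte char (#6). Advance 4.
Byte at offset 16: 0x46 = 01000110 → 1-byte char (#7). Advance 1.
Byte at offset 17: 0xF1 = 11110001 → 4-byte char (#8). Advance 4.
Reached end at offset 21 after 8 code points.

8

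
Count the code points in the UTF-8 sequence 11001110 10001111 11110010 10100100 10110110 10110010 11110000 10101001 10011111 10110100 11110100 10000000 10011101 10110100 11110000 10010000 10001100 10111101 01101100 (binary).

Byte at offset 0: 0xCE = 11001110 → 2-byte char (#1). Advance 2.
Byte at offset 2: 0xF2 = 11110010 → 4-byte char (#2). Advance 4.
Byte at offset 6: 0xF0 = 11110000 → 4-byte char (#3). Advance 4.
Byte at offset 10: 0xF4 = 11110100 → 4-byte char (#4). Advance 4.
Byte at offset 14: 0xF0 = 11110000 → 4-byte char (#5). Advance 4.
Byte at offset 18: 0x6C = 01101100 → 1-byte char (#6). Advance 1.
Reached end at offset 19 after 6 code points.

6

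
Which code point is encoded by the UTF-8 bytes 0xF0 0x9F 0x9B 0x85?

U+1F6C5

Leading byte 0xF0 = 11110000 matches 11110xxx → 4-byte sequence.
Byte 1: 0xF0 = 11110000, payload 000 (3 bits).
Byte 2: 0x9F = 10011111 (10xxxxxx ✓), payload 011111.
Byte 3: 0x9B = 10011011 (10xxxxxx ✓), payload 011011.
Byte 4: 0x85 = 10000101 (10xxxxxx ✓), payload 000101.
Concatenate: 000011111011011000101 = 0x1F6C5 (21 bits → U+1F6C5).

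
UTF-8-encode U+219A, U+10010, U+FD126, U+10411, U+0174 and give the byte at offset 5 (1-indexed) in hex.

0x90

1-indexed offset 5 is 0-indexed offset 4.
U+219A → 3-byte form E2 86 9A at offsets 0–2.
U+10010 → 4-byte form F0 90 80 90 at offsets 3–6.
Offset 4 falls in char 2's range; it's byte 2 of F0 90 80 90 = 0x90.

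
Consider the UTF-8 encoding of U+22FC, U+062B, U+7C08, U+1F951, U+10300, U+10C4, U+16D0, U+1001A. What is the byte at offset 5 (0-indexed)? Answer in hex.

U+22FC → 3-byte form E2 8B BC at offsets 0–2.
U+062B → 2-byte form D8 AB at offsets 3–4.
U+7C08 → 3-byte form E7 B0 88 at offsets 5–7.
Offset 5 falls in char 3's range; it's byte 1 of E7 B0 88 = 0xE7.

0xE7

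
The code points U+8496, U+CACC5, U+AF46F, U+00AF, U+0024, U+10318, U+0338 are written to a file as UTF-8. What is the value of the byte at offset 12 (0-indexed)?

U+8496 → 3-byte form E8 92 96 at offsets 0–2.
U+CACC5 → 4-byte form F3 8A B3 85 at offsets 3–6.
U+AF46F → 4-byte form F2 AF 91 AF at offsets 7–10.
U+00AF → 2-byte form C2 AF at offsets 11–12.
Offset 12 falls in char 4's range; it's byte 2 of C2 AF = 0xAF.

0xAF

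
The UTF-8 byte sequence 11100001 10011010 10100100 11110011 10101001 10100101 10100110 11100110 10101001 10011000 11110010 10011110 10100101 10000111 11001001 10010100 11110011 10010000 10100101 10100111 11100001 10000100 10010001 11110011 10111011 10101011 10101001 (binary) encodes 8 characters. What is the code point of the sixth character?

Offset 0: leading byte 0xE1 = 11100001 → 3-byte char #1 = E1 9A A4.
Offset 3: leading byte 0xF3 = 11110011 → 4-byte char #2 = F3 A9 A5 A6.
Offset 7: leading byte 0xE6 = 11100110 → 3-byte char #3 = E6 A9 98.
Offset 10: leading byte 0xF2 = 11110010 → 4-byte char #4 = F2 9E A5 87.
Offset 14: leading byte 0xC9 = 11001001 → 2-byte char #5 = C9 94.
Offset 16: leading byte 0xF3 = 11110011 → 4-byte char #6 = F3 90 A5 A7.
Leading byte 0xF3 = 11110011 matches 11110xxx → 4-byte sequence.
Byte 1: 0xF3 = 11110011, payload 011 (3 bits).
Byte 2: 0x90 = 10010000 (10xxxxxx ✓), payload 010000.
Byte 3: 0xA5 = 10100101 (10xxxxxx ✓), payload 100101.
Byte 4: 0xA7 = 10100111 (10xxxxxx ✓), payload 100111.
Concatenate: 011010000100101100111 = 0xD0967 (21 bits → U+D0967).

U+D0967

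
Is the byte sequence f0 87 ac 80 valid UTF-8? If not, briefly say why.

invalid (overlong encoding)

Leading byte 0xF0 = 11110000 → 4-byte form.
Continuation bytes all match 10xxxxxx. Payload decodes to 0x7B00.
But 0x7B00 < 0x10000, the minimum for a 4-byte sequence — this is an overlong encoding.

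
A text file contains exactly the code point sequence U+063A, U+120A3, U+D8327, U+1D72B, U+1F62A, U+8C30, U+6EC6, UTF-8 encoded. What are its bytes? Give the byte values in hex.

D8 BA F0 92 82 A3 F3 98 8C A7 F0 9D 9C AB F0 9F 98 AA E8 B0 B0 E6 BB 86

U+063A: 2-byte form → D8 BA.
U+120A3: 4-byte form → F0 92 82 A3.
U+D8327: 4-byte form → F3 98 8C A7.
U+1D72B: 4-byte form → F0 9D 9C AB.
U+1F62A: 4-byte form → F0 9F 98 AA.
U+8C30: 3-byte form → E8 B0 B0.
U+6EC6: 3-byte form → E6 BB 86.
Concatenated (24 bytes): D8 BA F0 92 82 A3 F3 98 8C A7 F0 9D 9C AB F0 9F 98 AA E8 B0 B0 E6 BB 86.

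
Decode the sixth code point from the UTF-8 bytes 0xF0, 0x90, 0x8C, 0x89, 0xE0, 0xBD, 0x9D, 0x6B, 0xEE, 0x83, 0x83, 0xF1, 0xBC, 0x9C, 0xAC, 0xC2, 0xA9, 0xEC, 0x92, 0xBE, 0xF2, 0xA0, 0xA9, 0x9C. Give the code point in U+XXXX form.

U+00A9

Offset 0: leading byte 0xF0 = 11110000 → 4-byte char #1 = F0 90 8C 89.
Offset 4: leading byte 0xE0 = 11100000 → 3-byte char #2 = E0 BD 9D.
Offset 7: leading byte 0x6B = 01101011 → 1-byte char #3 = 6B.
Offset 8: leading byte 0xEE = 11101110 → 3-byte char #4 = EE 83 83.
Offset 11: leading byte 0xF1 = 11110001 → 4-byte char #5 = F1 BC 9C AC.
Offset 15: leading byte 0xC2 = 11000010 → 2-byte char #6 = C2 A9.
Leading byte 0xC2 = 11000010 matches 110xxxxx → 2-byte sequence.
Byte 1: 0xC2 = 11000010, payload 00010 (5 bits).
Byte 2: 0xA9 = 10101001 (10xxxxxx ✓), payload 101001.
Concatenate: 00010101001 = 0xA9 (11 bits → U+00A9).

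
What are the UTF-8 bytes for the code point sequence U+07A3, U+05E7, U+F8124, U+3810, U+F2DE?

DE A3 D7 A7 F3 B8 84 A4 E3 A0 90 EF 8B 9E

U+07A3: 2-byte form → DE A3.
U+05E7: 2-byte form → D7 A7.
U+F8124: 4-byte form → F3 B8 84 A4.
U+3810: 3-byte form → E3 A0 90.
U+F2DE: 3-byte form → EF 8B 9E.
Concatenated (14 bytes): DE A3 D7 A7 F3 B8 84 A4 E3 A0 90 EF 8B 9E.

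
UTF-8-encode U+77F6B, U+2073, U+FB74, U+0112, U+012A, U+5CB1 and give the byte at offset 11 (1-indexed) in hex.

1-indexed offset 11 is 0-indexed offset 10.
U+77F6B → 4-byte form F1 B7 BD AB at offsets 0–3.
U+2073 → 3-byte form E2 81 B3 at offsets 4–6.
U+FB74 → 3-byte form EF AD B4 at offsets 7–9.
U+0112 → 2-byte form C4 92 at offsets 10–11.
Offset 10 falls in char 4's range; it's byte 1 of C4 92 = 0xC4.

0xC4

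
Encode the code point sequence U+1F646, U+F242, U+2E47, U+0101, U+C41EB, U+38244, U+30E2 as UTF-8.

F0 9F 99 86 EF 89 82 E2 B9 87 C4 81 F3 84 87 AB F0 B8 89 84 E3 83 A2

U+1F646: 4-byte form → F0 9F 99 86.
U+F242: 3-byte form → EF 89 82.
U+2E47: 3-byte form → E2 B9 87.
U+0101: 2-byte form → C4 81.
U+C41EB: 4-byte form → F3 84 87 AB.
U+38244: 4-byte form → F0 B8 89 84.
U+30E2: 3-byte form → E3 83 A2.
Concatenated (23 bytes): F0 9F 99 86 EF 89 82 E2 B9 87 C4 81 F3 84 87 AB F0 B8 89 84 E3 83 A2.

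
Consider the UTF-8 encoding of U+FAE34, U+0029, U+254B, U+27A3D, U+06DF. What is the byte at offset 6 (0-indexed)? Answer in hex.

U+FAE34 → 4-byte form F3 BA B8 B4 at offsets 0–3.
U+0029 → 1-byte form 29 at offsets 4–4.
U+254B → 3-byte form E2 95 8B at offsets 5–7.
Offset 6 falls in char 3's range; it's byte 2 of E2 95 8B = 0x95.

0x95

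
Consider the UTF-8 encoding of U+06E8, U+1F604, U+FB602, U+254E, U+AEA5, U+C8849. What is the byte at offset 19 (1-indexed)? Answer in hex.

1-indexed offset 19 is 0-indexed offset 18.
U+06E8 → 2-byte form DB A8 at offsets 0–1.
U+1F604 → 4-byte form F0 9F 98 84 at offsets 2–5.
U+FB602 → 4-byte form F3 BB 98 82 at offsets 6–9.
U+254E → 3-byte form E2 95 8E at offsets 10–12.
U+AEA5 → 3-byte form EA BA A5 at offsets 13–15.
U+C8849 → 4-byte form F3 88 A1 89 at offsets 16–19.
Offset 18 falls in char 6's range; it's byte 3 of F3 88 A1 89 = 0xA1.

0xA1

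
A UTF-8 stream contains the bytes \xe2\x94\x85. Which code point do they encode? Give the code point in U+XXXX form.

Leading byte 0xE2 = 11100010 matches 1110xxxx → 3-byte sequence.
Byte 1: 0xE2 = 11100010, payload 0010 (4 bits).
Byte 2: 0x94 = 10010100 (10xxxxxx ✓), payload 010100.
Byte 3: 0x85 = 10000101 (10xxxxxx ✓), payload 000101.
Concatenate: 0010010100000101 = 0x2505 (16 bits → U+2505).

U+2505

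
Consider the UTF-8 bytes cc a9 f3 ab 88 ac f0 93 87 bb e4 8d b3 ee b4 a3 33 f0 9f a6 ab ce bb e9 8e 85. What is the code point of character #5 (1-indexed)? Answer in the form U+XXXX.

U+ED23

Offset 0: leading byte 0xCC = 11001100 → 2-byte char #1 = CC A9.
Offset 2: leading byte 0xF3 = 11110011 → 4-byte char #2 = F3 AB 88 AC.
Offset 6: leading byte 0xF0 = 11110000 → 4-byte char #3 = F0 93 87 BB.
Offset 10: leading byte 0xE4 = 11100100 → 3-byte char #4 = E4 8D B3.
Offset 13: leading byte 0xEE = 11101110 → 3-byte char #5 = EE B4 A3.
Leading byte 0xEE = 11101110 matches 1110xxxx → 3-byte sequence.
Byte 1: 0xEE = 11101110, payload 1110 (4 bits).
Byte 2: 0xB4 = 10110100 (10xxxxxx ✓), payload 110100.
Byte 3: 0xA3 = 10100011 (10xxxxxx ✓), payload 100011.
Concatenate: 1110110100100011 = 0xED23 (16 bits → U+ED23).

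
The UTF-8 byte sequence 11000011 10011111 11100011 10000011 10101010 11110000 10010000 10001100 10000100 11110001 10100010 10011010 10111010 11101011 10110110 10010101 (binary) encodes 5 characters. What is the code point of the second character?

Offset 0: leading byte 0xC3 = 11000011 → 2-byte char #1 = C3 9F.
Offset 2: leading byte 0xE3 = 11100011 → 3-byte char #2 = E3 83 AA.
Leading byte 0xE3 = 11100011 matches 1110xxxx → 3-byte sequence.
Byte 1: 0xE3 = 11100011, payload 0011 (4 bits).
Byte 2: 0x83 = 10000011 (10xxxxxx ✓), payload 000011.
Byte 3: 0xAA = 10101010 (10xxxxxx ✓), payload 101010.
Concatenate: 0011000011101010 = 0x30EA (16 bits → U+30EA).

U+30EA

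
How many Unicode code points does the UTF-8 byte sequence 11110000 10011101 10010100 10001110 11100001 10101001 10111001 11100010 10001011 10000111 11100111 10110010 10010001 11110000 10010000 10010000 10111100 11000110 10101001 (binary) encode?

Byte at offset 0: 0xF0 = 11110000 → 4-byte char (#1). Advance 4.
Byte at offset 4: 0xE1 = 11100001 → 3-byte char (#2). Advance 3.
Byte at offset 7: 0xE2 = 11100010 → 3-byte char (#3). Advance 3.
Byte at offset 10: 0xE7 = 11100111 → 3-byte char (#4). Advance 3.
Byte at offset 13: 0xF0 = 11110000 → 4-byte char (#5). Advance 4.
Byte at offset 17: 0xC6 = 11000110 → 2-byte char (#6). Advance 2.
Reached end at offset 19 after 6 code points.

6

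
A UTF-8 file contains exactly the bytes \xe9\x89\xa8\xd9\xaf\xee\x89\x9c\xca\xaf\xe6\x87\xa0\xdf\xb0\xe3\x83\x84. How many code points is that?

7

Byte at offset 0: 0xE9 = 11101001 → 3-byte char (#1). Advance 3.
Byte at offset 3: 0xD9 = 11011001 → 2-byte char (#2). Advance 2.
Byte at offset 5: 0xEE = 11101110 → 3-byte char (#3). Advance 3.
Byte at offset 8: 0xCA = 11001010 → 2-byte char (#4). Advance 2.
Byte at offset 10: 0xE6 = 11100110 → 3-byte char (#5). Advance 3.
Byte at offset 13: 0xDF = 11011111 → 2-byte char (#6). Advance 2.
Byte at offset 15: 0xE3 = 11100011 → 3-byte char (#7). Advance 3.
Reached end at offset 18 after 7 code points.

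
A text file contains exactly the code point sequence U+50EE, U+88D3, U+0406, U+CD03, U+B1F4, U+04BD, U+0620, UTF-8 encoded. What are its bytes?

U+50EE: 3-byte form → E5 83 AE.
U+88D3: 3-byte form → E8 A3 93.
U+0406: 2-byte form → D0 86.
U+CD03: 3-byte form → EC B4 83.
U+B1F4: 3-byte form → EB 87 B4.
U+04BD: 2-byte form → D2 BD.
U+0620: 2-byte form → D8 A0.
Concatenated (18 bytes): E5 83 AE E8 A3 93 D0 86 EC B4 83 EB 87 B4 D2 BD D8 A0.

E5 83 AE E8 A3 93 D0 86 EC B4 83 EB 87 B4 D2 BD D8 A0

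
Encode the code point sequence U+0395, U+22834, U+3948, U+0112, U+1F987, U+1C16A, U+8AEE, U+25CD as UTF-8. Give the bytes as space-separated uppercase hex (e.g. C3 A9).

CE 95 F0 A2 A0 B4 E3 A5 88 C4 92 F0 9F A6 87 F0 9C 85 AA E8 AB AE E2 97 8D

U+0395: 2-byte form → CE 95.
U+22834: 4-byte form → F0 A2 A0 B4.
U+3948: 3-byte form → E3 A5 88.
U+0112: 2-byte form → C4 92.
U+1F987: 4-byte form → F0 9F A6 87.
U+1C16A: 4-byte form → F0 9C 85 AA.
U+8AEE: 3-byte form → E8 AB AE.
U+25CD: 3-byte form → E2 97 8D.
Concatenated (25 bytes): CE 95 F0 A2 A0 B4 E3 A5 88 C4 92 F0 9F A6 87 F0 9C 85 AA E8 AB AE E2 97 8D.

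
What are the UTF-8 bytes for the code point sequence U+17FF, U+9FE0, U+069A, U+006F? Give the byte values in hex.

U+17FF: 3-byte form → E1 9F BF.
U+9FE0: 3-byte form → E9 BF A0.
U+069A: 2-byte form → DA 9A.
U+006F: 1-byte form → 6F.
Concatenated (9 bytes): E1 9F BF E9 BF A0 DA 9A 6F.

E1 9F BF E9 BF A0 DA 9A 6F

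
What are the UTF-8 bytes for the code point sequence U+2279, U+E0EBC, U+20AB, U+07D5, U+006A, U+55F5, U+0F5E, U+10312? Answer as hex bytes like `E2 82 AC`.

E2 89 B9 F3 A0 BA BC E2 82 AB DF 95 6A E5 97 B5 E0 BD 9E F0 90 8C 92

U+2279: 3-byte form → E2 89 B9.
U+E0EBC: 4-byte form → F3 A0 BA BC.
U+20AB: 3-byte form → E2 82 AB.
U+07D5: 2-byte form → DF 95.
U+006A: 1-byte form → 6A.
U+55F5: 3-byte form → E5 97 B5.
U+0F5E: 3-byte form → E0 BD 9E.
U+10312: 4-byte form → F0 90 8C 92.
Concatenated (23 bytes): E2 89 B9 F3 A0 BA BC E2 82 AB DF 95 6A E5 97 B5 E0 BD 9E F0 90 8C 92.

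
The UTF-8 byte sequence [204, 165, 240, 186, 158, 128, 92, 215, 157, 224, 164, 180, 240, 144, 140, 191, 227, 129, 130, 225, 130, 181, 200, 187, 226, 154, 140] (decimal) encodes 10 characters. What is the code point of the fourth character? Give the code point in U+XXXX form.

U+05DD

Offset 0: leading byte 0xCC = 11001100 → 2-byte char #1 = CC A5.
Offset 2: leading byte 0xF0 = 11110000 → 4-byte char #2 = F0 BA 9E 80.
Offset 6: leading byte 0x5C = 01011100 → 1-byte char #3 = 5C.
Offset 7: leading byte 0xD7 = 11010111 → 2-byte char #4 = D7 9D.
Leading byte 0xD7 = 11010111 matches 110xxxxx → 2-byte sequence.
Byte 1: 0xD7 = 11010111, payload 10111 (5 bits).
Byte 2: 0x9D = 10011101 (10xxxxxx ✓), payload 011101.
Concatenate: 10111011101 = 0x5DD (11 bits → U+05DD).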